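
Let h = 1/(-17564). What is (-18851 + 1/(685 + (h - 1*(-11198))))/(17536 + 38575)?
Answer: -357677177527/1064645069111 ≈ -0.33596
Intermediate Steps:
h = -1/17564 ≈ -5.6935e-5
(-18851 + 1/(685 + (h - 1*(-11198))))/(17536 + 38575) = (-18851 + 1/(685 + (-1/17564 - 1*(-11198))))/(17536 + 38575) = (-18851 + 1/(685 + (-1/17564 + 11198)))/56111 = (-18851 + 1/(685 + 196681671/17564))*(1/56111) = (-18851 + 1/(208713011/17564))*(1/56111) = (-18851 + 17564/208713011)*(1/56111) = -3934448952797/208713011*1/56111 = -357677177527/1064645069111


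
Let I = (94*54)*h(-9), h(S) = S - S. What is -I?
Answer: 0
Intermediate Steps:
h(S) = 0
I = 0 (I = (94*54)*0 = 5076*0 = 0)
-I = -1*0 = 0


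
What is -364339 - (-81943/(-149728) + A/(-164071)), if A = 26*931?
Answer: -8950369960277217/24566022688 ≈ -3.6434e+5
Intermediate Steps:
A = 24206
-364339 - (-81943/(-149728) + A/(-164071)) = -364339 - (-81943/(-149728) + 24206/(-164071)) = -364339 - (-81943*(-1/149728) + 24206*(-1/164071)) = -364339 - (81943/149728 - 24206/164071) = -364339 - 1*9820153985/24566022688 = -364339 - 9820153985/24566022688 = -8950369960277217/24566022688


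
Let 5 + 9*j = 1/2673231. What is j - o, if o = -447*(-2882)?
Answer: -30994218124220/24059079 ≈ -1.2883e+6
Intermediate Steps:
o = 1288254
j = -13366154/24059079 (j = -5/9 + (⅑)/2673231 = -5/9 + (⅑)*(1/2673231) = -5/9 + 1/24059079 = -13366154/24059079 ≈ -0.55556)
j - o = -13366154/24059079 - 1*1288254 = -13366154/24059079 - 1288254 = -30994218124220/24059079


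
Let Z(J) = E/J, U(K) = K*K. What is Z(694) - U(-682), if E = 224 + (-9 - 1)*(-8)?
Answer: -161397876/347 ≈ -4.6512e+5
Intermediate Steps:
U(K) = K**2
E = 304 (E = 224 - 10*(-8) = 224 + 80 = 304)
Z(J) = 304/J
Z(694) - U(-682) = 304/694 - 1*(-682)**2 = 304*(1/694) - 1*465124 = 152/347 - 465124 = -161397876/347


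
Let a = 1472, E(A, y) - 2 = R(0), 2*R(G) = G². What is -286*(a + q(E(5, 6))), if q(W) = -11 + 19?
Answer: -423280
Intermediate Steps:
R(G) = G²/2
E(A, y) = 2 (E(A, y) = 2 + (½)*0² = 2 + (½)*0 = 2 + 0 = 2)
q(W) = 8
-286*(a + q(E(5, 6))) = -286*(1472 + 8) = -286*1480 = -423280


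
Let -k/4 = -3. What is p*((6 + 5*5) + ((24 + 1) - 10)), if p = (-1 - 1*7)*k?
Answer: -4416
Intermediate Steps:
k = 12 (k = -4*(-3) = 12)
p = -96 (p = (-1 - 1*7)*12 = (-1 - 7)*12 = -8*12 = -96)
p*((6 + 5*5) + ((24 + 1) - 10)) = -96*((6 + 5*5) + ((24 + 1) - 10)) = -96*((6 + 25) + (25 - 10)) = -96*(31 + 15) = -96*46 = -4416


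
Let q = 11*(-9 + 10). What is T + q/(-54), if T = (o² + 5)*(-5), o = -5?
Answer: -8111/54 ≈ -150.20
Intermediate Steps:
q = 11 (q = 11*1 = 11)
T = -150 (T = ((-5)² + 5)*(-5) = (25 + 5)*(-5) = 30*(-5) = -150)
T + q/(-54) = -150 + 11/(-54) = -150 + 11*(-1/54) = -150 - 11/54 = -8111/54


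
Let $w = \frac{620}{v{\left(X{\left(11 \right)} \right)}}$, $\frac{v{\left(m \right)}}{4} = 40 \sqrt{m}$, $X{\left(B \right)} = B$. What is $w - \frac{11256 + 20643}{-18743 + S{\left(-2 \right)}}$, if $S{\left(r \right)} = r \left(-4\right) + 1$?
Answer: $\frac{31899}{18734} + \frac{31 \sqrt{11}}{88} \approx 2.8711$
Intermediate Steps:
$S{\left(r \right)} = 1 - 4 r$ ($S{\left(r \right)} = - 4 r + 1 = 1 - 4 r$)
$v{\left(m \right)} = 160 \sqrt{m}$ ($v{\left(m \right)} = 4 \cdot 40 \sqrt{m} = 160 \sqrt{m}$)
$w = \frac{31 \sqrt{11}}{88}$ ($w = \frac{620}{160 \sqrt{11}} = 620 \frac{\sqrt{11}}{1760} = \frac{31 \sqrt{11}}{88} \approx 1.1684$)
$w - \frac{11256 + 20643}{-18743 + S{\left(-2 \right)}} = \frac{31 \sqrt{11}}{88} - \frac{11256 + 20643}{-18743 + \left(1 - -8\right)} = \frac{31 \sqrt{11}}{88} - \frac{31899}{-18743 + \left(1 + 8\right)} = \frac{31 \sqrt{11}}{88} - \frac{31899}{-18743 + 9} = \frac{31 \sqrt{11}}{88} - \frac{31899}{-18734} = \frac{31 \sqrt{11}}{88} - 31899 \left(- \frac{1}{18734}\right) = \frac{31 \sqrt{11}}{88} - - \frac{31899}{18734} = \frac{31 \sqrt{11}}{88} + \frac{31899}{18734} = \frac{31899}{18734} + \frac{31 \sqrt{11}}{88}$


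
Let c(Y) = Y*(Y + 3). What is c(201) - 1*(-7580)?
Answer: 48584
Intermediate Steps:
c(Y) = Y*(3 + Y)
c(201) - 1*(-7580) = 201*(3 + 201) - 1*(-7580) = 201*204 + 7580 = 41004 + 7580 = 48584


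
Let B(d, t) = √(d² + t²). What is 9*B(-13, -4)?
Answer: 9*√185 ≈ 122.41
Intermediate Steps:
9*B(-13, -4) = 9*√((-13)² + (-4)²) = 9*√(169 + 16) = 9*√185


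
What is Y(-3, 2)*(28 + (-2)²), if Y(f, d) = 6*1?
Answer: 192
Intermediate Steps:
Y(f, d) = 6
Y(-3, 2)*(28 + (-2)²) = 6*(28 + (-2)²) = 6*(28 + 4) = 6*32 = 192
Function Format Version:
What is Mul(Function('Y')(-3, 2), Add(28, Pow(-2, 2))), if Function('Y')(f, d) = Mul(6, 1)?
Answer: 192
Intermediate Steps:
Function('Y')(f, d) = 6
Mul(Function('Y')(-3, 2), Add(28, Pow(-2, 2))) = Mul(6, Add(28, Pow(-2, 2))) = Mul(6, Add(28, 4)) = Mul(6, 32) = 192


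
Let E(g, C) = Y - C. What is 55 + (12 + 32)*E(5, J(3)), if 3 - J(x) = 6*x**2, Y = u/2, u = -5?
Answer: 2189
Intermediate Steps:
Y = -5/2 ≈ -2.5000
J(x) = 3 - 6*x**2
E(g, C) = -5/2 - C
55 + (12 + 32)*E(5, J(3)) = 55 + (12 + 32)*(-5/2 - (3 - 6*3**2)) = 55 + 44*(-5/2 - (3 - 6*9)) = 55 + 44*(-5/2 - (3 - 54)) = 55 + 44*(-5/2 - 1*(-51)) = 55 + 44*(-5/2 + 51) = 55 + 44*(97/2) = 55 + 2134 = 2189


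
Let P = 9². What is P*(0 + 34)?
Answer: 2754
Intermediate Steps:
P = 81
P*(0 + 34) = 81*(0 + 34) = 81*34 = 2754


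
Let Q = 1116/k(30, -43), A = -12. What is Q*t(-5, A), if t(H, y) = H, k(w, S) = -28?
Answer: 1395/7 ≈ 199.29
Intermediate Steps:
Q = -279/7 (Q = 1116/(-28) = 1116*(-1/28) = -279/7 ≈ -39.857)
Q*t(-5, A) = -279/7*(-5) = 1395/7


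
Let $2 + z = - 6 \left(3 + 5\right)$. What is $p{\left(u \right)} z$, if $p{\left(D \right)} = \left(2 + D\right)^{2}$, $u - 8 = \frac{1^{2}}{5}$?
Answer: $-5202$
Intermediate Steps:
$z = -50$ ($z = -2 - 6 \left(3 + 5\right) = -2 - 48 = -50$)
$u = \frac{41}{5}$ ($u = 8 + \frac{1^{2}}{5} = 8 + 1 \cdot \frac{1}{5} = 8 + \frac{1}{5} = \frac{41}{5} \approx 8.2$)
$p{\left(u \right)} z = \left(2 + \frac{41}{5}\right)^{2} \left(-50\right) = \left(\frac{51}{5}\right)^{2} \left(-50\right) = \frac{2601}{25} \left(-50\right) = -5202$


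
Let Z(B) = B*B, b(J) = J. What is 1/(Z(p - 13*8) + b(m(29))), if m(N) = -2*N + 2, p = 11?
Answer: 1/8593 ≈ 0.00011637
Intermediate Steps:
m(N) = 2 - 2*N
Z(B) = B**2
1/(Z(p - 13*8) + b(m(29))) = 1/((11 - 13*8)**2 + (2 - 2*29)) = 1/((11 - 104)**2 + (2 - 58)) = 1/((-93)**2 - 56) = 1/(8649 - 56) = 1/8593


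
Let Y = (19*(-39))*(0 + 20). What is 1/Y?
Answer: -1/14820 ≈ -6.7476e-5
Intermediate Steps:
Y = -14820 (Y = -741*20 = -14820)
1/Y = 1/(-14820) = -1/14820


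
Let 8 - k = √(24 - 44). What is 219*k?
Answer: 1752 - 438*I*√5 ≈ 1752.0 - 979.4*I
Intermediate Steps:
k = 8 - 2*I*√5 (k = 8 - √(24 - 44) = 8 - √(-20) = 8 - 2*I*√5 ≈ 8.0 - 4.4721*I)
219*k = 219*(8 - 2*I*√5) = 1752 - 438*I*√5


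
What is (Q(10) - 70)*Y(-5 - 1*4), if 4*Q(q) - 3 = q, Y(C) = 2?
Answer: -267/2 ≈ -133.50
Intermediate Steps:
Q(q) = ¾ + q/4
(Q(10) - 70)*Y(-5 - 1*4) = ((¾ + (¼)*10) - 70)*2 = ((¾ + 5/2) - 70)*2 = (13/4 - 70)*2 = -267/4*2 = -267/2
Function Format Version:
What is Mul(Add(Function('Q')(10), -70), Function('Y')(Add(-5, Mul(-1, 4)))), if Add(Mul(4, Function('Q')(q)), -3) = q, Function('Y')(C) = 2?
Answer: Rational(-267, 2) ≈ -133.50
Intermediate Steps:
Function('Q')(q) = Add(Rational(3, 4), Mul(Rational(1, 4), q))
Mul(Add(Function('Q')(10), -70), Function('Y')(Add(-5, Mul(-1, 4)))) = Mul(Add(Add(Rational(3, 4), Mul(Rational(1, 4), 10)), -70), 2) = Mul(Add(Add(Rational(3, 4), Rational(5, 2)), -70), 2) = Mul(Add(Rational(13, 4), -70), 2) = Mul(Rational(-267, 4), 2) = Rational(-267, 2)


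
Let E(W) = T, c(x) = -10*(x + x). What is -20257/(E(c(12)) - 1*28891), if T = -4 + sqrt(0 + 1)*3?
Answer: 20257/28892 ≈ 0.70113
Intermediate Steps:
T = -1 (T = -4 + sqrt(1)*3 = -4 + 1*3 = -4 + 3 = -1)
c(x) = -20*x
E(W) = -1
-20257/(E(c(12)) - 1*28891) = -20257/(-1 - 1*28891) = -20257/(-1 - 28891) = -20257/(-28892) = -20257*(-1/28892) = 20257/28892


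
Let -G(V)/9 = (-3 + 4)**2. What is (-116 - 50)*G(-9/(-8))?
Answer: 1494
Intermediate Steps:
G(V) = -9 (G(V) = -9*(-3 + 4)**2 = -9*1**2 = -9*1 = -9)
(-116 - 50)*G(-9/(-8)) = (-116 - 50)*(-9) = -166*(-9) = 1494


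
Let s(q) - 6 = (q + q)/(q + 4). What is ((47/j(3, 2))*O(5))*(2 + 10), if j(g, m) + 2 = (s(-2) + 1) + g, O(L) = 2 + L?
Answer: 658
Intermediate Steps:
s(q) = 6 + 2*q/(4 + q) (s(q) = 6 + (q + q)/(q + 4) = 6 + (2*q)/(4 + q) = 6 + 2*q/(4 + q))
j(g, m) = 3 + g (j(g, m) = -2 + ((8*(3 - 2)/(4 - 2) + 1) + g) = -2 + ((8*1/2 + 1) + g) = -2 + ((8*(1/2)*1 + 1) + g) = -2 + ((4 + 1) + g) = -2 + (5 + g) = 3 + g)
((47/j(3, 2))*O(5))*(2 + 10) = ((47/(3 + 3))*(2 + 5))*(2 + 10) = ((47/6)*7)*12 = (329/6)*12 = 658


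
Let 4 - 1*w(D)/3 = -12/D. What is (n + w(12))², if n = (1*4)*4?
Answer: 961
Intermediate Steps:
n = 16 (n = 4*4 = 16)
w(D) = 12 + 36/D (w(D) = 12 - (-36)/D = 12 + 36/D)
(n + w(12))² = (16 + (12 + 36/12))² = (16 + (12 + 36*(1/12)))² = (16 + (12 + 3))² = (16 + 15)² = 31² = 961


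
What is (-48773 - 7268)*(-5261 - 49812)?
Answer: 3086345993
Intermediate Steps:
(-48773 - 7268)*(-5261 - 49812) = -56041*(-55073) = 3086345993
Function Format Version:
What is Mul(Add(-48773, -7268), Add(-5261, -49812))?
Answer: 3086345993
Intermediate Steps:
Mul(Add(-48773, -7268), Add(-5261, -49812)) = Mul(-56041, -55073) = 3086345993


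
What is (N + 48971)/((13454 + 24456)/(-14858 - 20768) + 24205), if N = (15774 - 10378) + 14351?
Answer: 612036867/215572355 ≈ 2.8391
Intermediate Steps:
N = 19747 (N = 5396 + 14351 = 19747)
(N + 48971)/((13454 + 24456)/(-14858 - 20768) + 24205) = (19747 + 48971)/((13454 + 24456)/(-14858 - 20768) + 24205) = 68718/(37910/(-35626) + 24205) = 68718/(37910*(-1/35626) + 24205) = 68718/(-18955/17813 + 24205) = 68718/(431144710/17813) = 68718*(17813/431144710) = 612036867/215572355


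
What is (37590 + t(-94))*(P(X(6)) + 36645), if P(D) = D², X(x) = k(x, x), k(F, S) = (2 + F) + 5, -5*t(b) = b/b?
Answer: 6919154486/5 ≈ 1.3838e+9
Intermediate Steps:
t(b) = -⅕ (t(b) = -b/(5*b) = -⅕*1 = -⅕)
k(F, S) = 7 + F
X(x) = 7 + x
(37590 + t(-94))*(P(X(6)) + 36645) = (37590 - ⅕)*((7 + 6)² + 36645) = 187949*(13² + 36645)/5 = 187949*(169 + 36645)/5 = (187949/5)*36814 = 6919154486/5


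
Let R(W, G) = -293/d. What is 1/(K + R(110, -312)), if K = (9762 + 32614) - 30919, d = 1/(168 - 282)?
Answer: 1/44859 ≈ 2.2292e-5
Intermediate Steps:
d = -1/114 (d = 1/(-114) = -1/114 ≈ -0.0087719)
R(W, G) = 33402 (R(W, G) = -293/(-1/114) = -293*(-114) = 33402)
K = 11457 (K = 42376 - 30919 = 11457)
1/(K + R(110, -312)) = 1/(11457 + 33402) = 1/44859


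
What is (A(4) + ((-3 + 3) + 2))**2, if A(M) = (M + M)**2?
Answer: 4356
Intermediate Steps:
A(M) = 4*M**2 (A(M) = (2*M)**2 = 4*M**2)
(A(4) + ((-3 + 3) + 2))**2 = (4*4**2 + ((-3 + 3) + 2))**2 = (4*16 + (0 + 2))**2 = (64 + 2)**2 = 66**2 = 4356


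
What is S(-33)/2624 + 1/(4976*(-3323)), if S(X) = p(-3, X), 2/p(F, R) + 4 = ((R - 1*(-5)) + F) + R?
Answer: -1039029/92200542848 ≈ -1.1269e-5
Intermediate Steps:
p(F, R) = 2/(1 + F + 2*R) (p(F, R) = 2/(-4 + (((R - 1*(-5)) + F) + R)) = 2/(-4 + (((R + 5) + F) + R)) = 2/(-4 + (((5 + R) + F) + R)) = 2/(-4 + ((5 + F + R) + R)) = 2/(-4 + (5 + F + 2*R)) = 2/(1 + F + 2*R))
S(X) = 2/(-2 + 2*X) (S(X) = 2/(1 - 3 + 2*X) = 2/(-2 + 2*X))
S(-33)/2624 + 1/(4976*(-3323)) = 1/(-1 - 33*2624) + 1/(4976*(-3323)) = (1/2624)/(-34) + (1/4976)*(-1/3323) = -1/34*1/2624 - 1/16535248 = -1/89216 - 1/16535248 = -1039029/92200542848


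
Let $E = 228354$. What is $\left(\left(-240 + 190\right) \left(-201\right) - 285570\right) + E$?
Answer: $-47166$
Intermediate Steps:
$\left(\left(-240 + 190\right) \left(-201\right) - 285570\right) + E = \left(\left(-240 + 190\right) \left(-201\right) - 285570\right) + 228354 = \left(\left(-50\right) \left(-201\right) - 285570\right) + 228354 = \left(10050 - 285570\right) + 228354 = -275520 + 228354 = -47166$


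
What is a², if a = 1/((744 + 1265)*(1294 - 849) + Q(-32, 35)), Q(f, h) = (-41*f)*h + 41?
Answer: 1/883536081156 ≈ 1.1318e-12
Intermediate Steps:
Q(f, h) = 41 - 41*f*h (Q(f, h) = -41*f*h + 41 = 41 - 41*f*h)
a = 1/939966 (a = 1/((744 + 1265)*(1294 - 849) + (41 - 41*(-32)*35)) = 1/(2009*445 + (41 + 45920)) = 1/(894005 + 45961) = 1/939966 ≈ 1.0639e-6)
a² = (1/939966)² = 1/883536081156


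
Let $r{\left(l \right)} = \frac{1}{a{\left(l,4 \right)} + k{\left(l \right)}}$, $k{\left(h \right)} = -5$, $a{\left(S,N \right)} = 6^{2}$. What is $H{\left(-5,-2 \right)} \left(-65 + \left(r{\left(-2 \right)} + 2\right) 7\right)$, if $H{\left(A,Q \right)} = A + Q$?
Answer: $\frac{11018}{31} \approx 355.42$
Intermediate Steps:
$a{\left(S,N \right)} = 36$
$r{\left(l \right)} = \frac{1}{31}$ ($r{\left(l \right)} = \frac{1}{36 - 5} = \frac{1}{31}$)
$H{\left(-5,-2 \right)} \left(-65 + \left(r{\left(-2 \right)} + 2\right) 7\right) = \left(-5 - 2\right) \left(-65 + \left(\frac{1}{31} + 2\right) 7\right) = - 7 \left(-65 + \frac{63}{31} \cdot 7\right) = - 7 \left(-65 + \frac{441}{31}\right) = \left(-7\right) \left(- \frac{1574}{31}\right) = \frac{11018}{31}$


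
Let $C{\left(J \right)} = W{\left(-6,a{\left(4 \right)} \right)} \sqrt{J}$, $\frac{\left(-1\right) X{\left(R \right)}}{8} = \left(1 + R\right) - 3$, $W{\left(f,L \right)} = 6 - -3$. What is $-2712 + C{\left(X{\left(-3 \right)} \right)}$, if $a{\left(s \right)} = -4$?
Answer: $-2712 + 18 \sqrt{10} \approx -2655.1$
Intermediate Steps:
$W{\left(f,L \right)} = 9$ ($W{\left(f,L \right)} = 6 + 3 = 9$)
$X{\left(R \right)} = 16 - 8 R$ ($X{\left(R \right)} = - 8 \left(\left(1 + R\right) - 3\right) = - 8 \left(-2 + R\right) = 16 - 8 R$)
$C{\left(J \right)} = 9 \sqrt{J}$
$-2712 + C{\left(X{\left(-3 \right)} \right)} = -2712 + 9 \sqrt{16 - -24} = -2712 + 9 \sqrt{16 + 24} = -2712 + 9 \sqrt{40} = -2712 + 9 \cdot 2 \sqrt{10} = -2712 + 18 \sqrt{10}$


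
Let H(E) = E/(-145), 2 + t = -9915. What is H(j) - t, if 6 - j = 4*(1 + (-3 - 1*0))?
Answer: 1437951/145 ≈ 9916.9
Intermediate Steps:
t = -9917 (t = -2 - 9915 = -9917)
j = 14 (j = 6 - 4*(1 + (-3 - 1*0)) = 6 - 4*(1 + (-3 + 0)) = 6 - 4*(1 - 3) = 6 - 4*(-2) = 6 - 1*(-8) = 6 + 8 = 14)
H(E) = -E/145 (H(E) = E*(-1/145) = -E/145)
H(j) - t = -1/145*14 - 1*(-9917) = -14/145 + 9917 = 1437951/145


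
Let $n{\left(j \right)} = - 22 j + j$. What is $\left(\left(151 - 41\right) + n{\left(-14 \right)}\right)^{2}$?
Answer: $163216$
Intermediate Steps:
$n{\left(j \right)} = - 21 j$
$\left(\left(151 - 41\right) + n{\left(-14 \right)}\right)^{2} = \left(\left(151 - 41\right) - -294\right)^{2} = \left(110 + 294\right)^{2} = 404^{2} = 163216$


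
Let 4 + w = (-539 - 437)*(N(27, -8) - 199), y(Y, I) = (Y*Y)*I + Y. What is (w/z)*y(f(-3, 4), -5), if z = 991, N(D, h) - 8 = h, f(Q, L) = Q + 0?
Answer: -9322560/991 ≈ -9407.2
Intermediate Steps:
f(Q, L) = Q
N(D, h) = 8 + h
y(Y, I) = Y + I*Y² (y(Y, I) = Y²*I + Y = I*Y² + Y = Y + I*Y²)
w = 194220 (w = -4 + (-539 - 437)*((8 - 8) - 199) = -4 - 976*(0 - 199) = -4 - 976*(-199) = -4 + 194224 = 194220)
(w/z)*y(f(-3, 4), -5) = (194220/991)*(-3*(1 - 5*(-3))) = (194220*(1/991))*(-3*(1 + 15)) = 194220*(-3*16)/991 = (194220/991)*(-48) = -9322560/991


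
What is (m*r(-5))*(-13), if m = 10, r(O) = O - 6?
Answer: 1430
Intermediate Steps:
r(O) = -6 + O
(m*r(-5))*(-13) = (10*(-6 - 5))*(-13) = (10*(-11))*(-13) = -110*(-13) = 1430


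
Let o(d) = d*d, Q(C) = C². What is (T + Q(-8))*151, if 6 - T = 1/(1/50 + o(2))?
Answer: 2117020/201 ≈ 10532.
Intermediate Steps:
o(d) = d²
T = 1156/201 (T = 6 - 1/(1/50 + 2²) = 6 - 1/(1/50 + 4) = 6 - 1/201/50 = 6 - 1*50/201 = 6 - 50/201 = 1156/201 ≈ 5.7512)
(T + Q(-8))*151 = (1156/201 + (-8)²)*151 = (1156/201 + 64)*151 = (14020/201)*151 = 2117020/201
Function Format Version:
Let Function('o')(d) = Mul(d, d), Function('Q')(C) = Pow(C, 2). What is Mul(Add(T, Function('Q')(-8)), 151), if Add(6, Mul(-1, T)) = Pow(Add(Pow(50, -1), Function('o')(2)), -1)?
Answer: Rational(2117020, 201) ≈ 10532.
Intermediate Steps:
Function('o')(d) = Pow(d, 2)
T = Rational(1156, 201) (T = Add(6, Mul(-1, Pow(Add(Pow(50, -1), Pow(2, 2)), -1))) = Add(6, Mul(-1, Pow(Add(Rational(1, 50), 4), -1))) = Add(6, Mul(-1, Pow(Rational(201, 50), -1))) = Add(6, Mul(-1, Rational(50, 201))) = Add(6, Rational(-50, 201)) = Rational(1156, 201) ≈ 5.7512)
Mul(Add(T, Function('Q')(-8)), 151) = Mul(Add(Rational(1156, 201), Pow(-8, 2)), 151) = Mul(Add(Rational(1156, 201), 64), 151) = Mul(Rational(14020, 201), 151) = Rational(2117020, 201)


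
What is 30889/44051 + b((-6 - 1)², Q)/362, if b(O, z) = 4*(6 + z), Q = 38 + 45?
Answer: 13431987/7973231 ≈ 1.6846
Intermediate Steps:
Q = 83
b(O, z) = 24 + 4*z
30889/44051 + b((-6 - 1)², Q)/362 = 30889/44051 + (24 + 4*83)/362 = 30889*(1/44051) + (24 + 332)*(1/362) = 30889/44051 + 356*(1/362) = 30889/44051 + 178/181 = 13431987/7973231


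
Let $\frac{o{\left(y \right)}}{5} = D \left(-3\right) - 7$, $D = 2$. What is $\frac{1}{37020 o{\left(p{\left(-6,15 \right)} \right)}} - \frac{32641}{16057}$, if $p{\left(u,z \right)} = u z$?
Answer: $- \frac{78544054357}{38637959100} \approx -2.0328$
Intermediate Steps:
$o{\left(y \right)} = -65$ ($o{\left(y \right)} = 5 \left(2 \left(-3\right) - 7\right) = 5 \left(-6 - 7\right) = 5 \left(-13\right) = -65$)
$\frac{1}{37020 o{\left(p{\left(-6,15 \right)} \right)}} - \frac{32641}{16057} = \frac{1}{37020 \left(-65\right)} - \frac{32641}{16057} = \frac{1}{37020} \left(- \frac{1}{65}\right) - \frac{32641}{16057} = - \frac{1}{2406300} - \frac{32641}{16057} = - \frac{78544054357}{38637959100}$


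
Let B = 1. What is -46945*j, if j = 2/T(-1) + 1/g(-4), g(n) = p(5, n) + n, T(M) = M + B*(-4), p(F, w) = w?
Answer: 197169/8 ≈ 24646.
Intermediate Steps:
T(M) = -4 + M (T(M) = M + 1*(-4) = M - 4 = -4 + M)
g(n) = 2*n (g(n) = n + n = 2*n)
j = -21/40 (j = 2/(-4 - 1) + 1/(2*(-4)) = 2/(-5) + 1/(-8) = 2*(-⅕) + 1*(-⅛) = -⅖ - ⅛ = -21/40 ≈ -0.52500)
-46945*j = -46945*(-21/40) = 197169/8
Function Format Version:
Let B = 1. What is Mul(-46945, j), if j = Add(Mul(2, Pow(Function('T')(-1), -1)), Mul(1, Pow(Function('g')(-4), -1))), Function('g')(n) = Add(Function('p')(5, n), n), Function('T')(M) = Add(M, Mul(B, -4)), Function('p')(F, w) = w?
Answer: Rational(197169, 8) ≈ 24646.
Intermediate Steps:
Function('T')(M) = Add(-4, M) (Function('T')(M) = Add(M, Mul(1, -4)) = Add(M, -4) = Add(-4, M))
Function('g')(n) = Mul(2, n) (Function('g')(n) = Add(n, n) = Mul(2, n))
j = Rational(-21, 40) (j = Add(Mul(2, Pow(Add(-4, -1), -1)), Mul(1, Pow(Mul(2, -4), -1))) = Add(Mul(2, Pow(-5, -1)), Mul(1, Pow(-8, -1))) = Add(Mul(2, Rational(-1, 5)), Mul(1, Rational(-1, 8))) = Add(Rational(-2, 5), Rational(-1, 8)) = Rational(-21, 40) ≈ -0.52500)
Mul(-46945, j) = Mul(-46945, Rational(-21, 40)) = Rational(197169, 8)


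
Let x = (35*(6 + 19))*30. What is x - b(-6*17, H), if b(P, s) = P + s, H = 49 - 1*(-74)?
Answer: 26229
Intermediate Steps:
H = 123 (H = 49 + 74 = 123)
x = 26250 (x = (35*25)*30 = 875*30 = 26250)
x - b(-6*17, H) = 26250 - (-6*17 + 123) = 26250 - (-102 + 123) = 26250 - 1*21 = 26250 - 21 = 26229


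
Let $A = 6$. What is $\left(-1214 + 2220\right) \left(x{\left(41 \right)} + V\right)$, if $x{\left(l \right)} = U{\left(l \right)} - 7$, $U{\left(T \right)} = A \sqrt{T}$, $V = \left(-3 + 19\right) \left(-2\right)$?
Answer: $-39234 + 6036 \sqrt{41} \approx -584.74$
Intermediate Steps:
$V = -32$ ($V = 16 \left(-2\right) = -32$)
$U{\left(T \right)} = 6 \sqrt{T}$
$x{\left(l \right)} = -7 + 6 \sqrt{l}$ ($x{\left(l \right)} = 6 \sqrt{l} - 7 = -7 + 6 \sqrt{l}$)
$\left(-1214 + 2220\right) \left(x{\left(41 \right)} + V\right) = \left(-1214 + 2220\right) \left(\left(-7 + 6 \sqrt{41}\right) - 32\right) = 1006 \left(-39 + 6 \sqrt{41}\right) = -39234 + 6036 \sqrt{41}$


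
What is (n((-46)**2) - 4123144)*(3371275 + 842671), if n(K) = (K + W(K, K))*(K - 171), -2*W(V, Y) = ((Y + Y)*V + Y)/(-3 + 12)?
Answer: -12235581925153972/3 ≈ -4.0785e+15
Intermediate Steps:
W(V, Y) = -Y/18 - V*Y/9 (W(V, Y) = -((Y + Y)*V + Y)/(2*(-3 + 12)) = -((2*Y)*V + Y)/(2*9) = -(2*V*Y + Y)/(2*9) = -(Y + 2*V*Y)/(2*9) = -(Y/9 + 2*V*Y/9)/2 = -Y/18 - V*Y/9)
n(K) = (-171 + K)*(K - K*(1 + 2*K)/18) (n(K) = (K - K*(1 + 2*K)/18)*(K - 171) = (K - K*(1 + 2*K)/18)*(-171 + K) = (-171 + K)*(K - K*(1 + 2*K)/18))
(n((-46)**2) - 4123144)*(3371275 + 842671) = ((1/18)*(-46)**2*(-2907 - 2*((-46)**2)**2 + 359*(-46)**2) - 4123144)*(3371275 + 842671) = ((1/18)*2116*(-2907 - 2*2116**2 + 359*2116) - 4123144)*4213946 = ((1/18)*2116*(-2907 - 2*4477456 + 759644) - 4123144)*4213946 = ((1/18)*2116*(-2907 - 8954912 + 759644) - 4123144)*4213946 = ((1/18)*2116*(-8198175) - 4123144)*4213946 = (-2891223050/3 - 4123144)*4213946 = -2903592482/3*4213946 = -12235581925153972/3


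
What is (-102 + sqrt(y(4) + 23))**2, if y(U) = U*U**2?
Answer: (102 - sqrt(87))**2 ≈ 8588.2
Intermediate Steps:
y(U) = U**3
(-102 + sqrt(y(4) + 23))**2 = (-102 + sqrt(4**3 + 23))**2 = (-102 + sqrt(64 + 23))**2 = (-102 + sqrt(87))**2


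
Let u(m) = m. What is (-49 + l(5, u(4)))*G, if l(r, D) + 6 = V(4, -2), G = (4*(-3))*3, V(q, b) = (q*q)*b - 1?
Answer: 3168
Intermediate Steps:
V(q, b) = -1 + b*q² (V(q, b) = q²*b - 1 = b*q² - 1 = -1 + b*q²)
G = -36 (G = -12*3 = -36)
l(r, D) = -39 (l(r, D) = -6 + (-1 - 2*4²) = -6 + (-1 - 2*16) = -6 + (-1 - 32) = -6 - 33 = -39)
(-49 + l(5, u(4)))*G = (-49 - 39)*(-36) = -88*(-36) = 3168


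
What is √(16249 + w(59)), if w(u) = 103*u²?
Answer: 2*√93698 ≈ 612.20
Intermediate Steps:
√(16249 + w(59)) = √(16249 + 103*59²) = √(16249 + 103*3481) = √(16249 + 358543) = √374792 = 2*√93698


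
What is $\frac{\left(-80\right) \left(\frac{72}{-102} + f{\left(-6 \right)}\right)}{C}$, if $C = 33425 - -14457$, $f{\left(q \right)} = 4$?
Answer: $- \frac{2240}{406997} \approx -0.0055037$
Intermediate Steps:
$C = 47882$ ($C = 33425 + 14457 = 47882$)
$\frac{\left(-80\right) \left(\frac{72}{-102} + f{\left(-6 \right)}\right)}{C} = \frac{\left(-80\right) \left(\frac{72}{-102} + 4\right)}{47882} = - 80 \left(72 \left(- \frac{1}{102}\right) + 4\right) \frac{1}{47882} = - 80 \left(- \frac{12}{17} + 4\right) \frac{1}{47882} = \left(-80\right) \frac{56}{17} \cdot \frac{1}{47882} = \left(- \frac{4480}{17}\right) \frac{1}{47882} = - \frac{2240}{406997}$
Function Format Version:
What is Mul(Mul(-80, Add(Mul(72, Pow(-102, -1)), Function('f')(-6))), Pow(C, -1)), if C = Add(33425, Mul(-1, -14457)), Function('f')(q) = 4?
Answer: Rational(-2240, 406997) ≈ -0.0055037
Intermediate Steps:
C = 47882 (C = Add(33425, 14457) = 47882)
Mul(Mul(-80, Add(Mul(72, Pow(-102, -1)), Function('f')(-6))), Pow(C, -1)) = Mul(Mul(-80, Add(Mul(72, Pow(-102, -1)), 4)), Pow(47882, -1)) = Mul(Mul(-80, Add(Mul(72, Rational(-1, 102)), 4)), Rational(1, 47882)) = Mul(Mul(-80, Add(Rational(-12, 17), 4)), Rational(1, 47882)) = Mul(Mul(-80, Rational(56, 17)), Rational(1, 47882)) = Mul(Rational(-4480, 17), Rational(1, 47882)) = Rational(-2240, 406997)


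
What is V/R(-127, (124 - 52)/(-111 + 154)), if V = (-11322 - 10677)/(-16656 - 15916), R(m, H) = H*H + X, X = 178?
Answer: 40676151/10889015032 ≈ 0.0037355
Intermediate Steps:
R(m, H) = 178 + H² (R(m, H) = H*H + 178 = H² + 178 = 178 + H²)
V = 21999/32572 (V = -21999/(-32572) = -21999*(-1/32572) = 21999/32572 ≈ 0.67540)
V/R(-127, (124 - 52)/(-111 + 154)) = 21999/(32572*(178 + ((124 - 52)/(-111 + 154))²)) = 21999/(32572*(178 + (72/43)²)) = 21999/(32572*(178 + 5184/1849)) = 21999/(32572*(334306/1849)) = (21999/32572)*(1849/334306) = 40676151/10889015032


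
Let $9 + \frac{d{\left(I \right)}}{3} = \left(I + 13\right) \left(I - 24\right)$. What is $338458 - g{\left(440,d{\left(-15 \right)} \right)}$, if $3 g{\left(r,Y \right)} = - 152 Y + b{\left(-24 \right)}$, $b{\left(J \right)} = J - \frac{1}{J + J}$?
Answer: $\frac{50249375}{144} \approx 3.4895 \cdot 10^{5}$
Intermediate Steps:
$b{\left(J \right)} = J - \frac{1}{2 J}$
$d{\left(I \right)} = -27 + 3 \left(-24 + I\right) \left(13 + I\right)$ ($d{\left(I \right)} = -27 + 3 \left(I + 13\right) \left(I - 24\right) = -27 + 3 \left(13 + I\right) \left(-24 + I\right) = -27 + 3 \left(-24 + I\right) \left(13 + I\right)$)
$g{\left(r,Y \right)} = - \frac{1151}{144} - \frac{152 Y}{3}$ ($g{\left(r,Y \right)} = \frac{- 152 Y - \left(24 + \frac{1}{2 \left(-24\right)}\right)}{3} = \frac{- 152 Y - \frac{1151}{48}}{3} = \frac{- \frac{1151}{48} - 152 Y}{3} = - \frac{1151}{144} - \frac{152 Y}{3}$)
$338458 - g{\left(440,d{\left(-15 \right)} \right)} = 338458 - \left(- \frac{1151}{144} - \frac{152 \left(-963 - -495 + 3 \left(-15\right)^{2}\right)}{3}\right) = 338458 - \left(- \frac{1151}{144} - \frac{152 \left(-963 + 495 + 3 \cdot 225\right)}{3}\right) = 338458 - \left(- \frac{1151}{144} - \frac{152 \left(-963 + 495 + 675\right)}{3}\right) = 338458 - \left(- \frac{1151}{144} - 10488\right) = 338458 - - \frac{1511423}{144} = 338458 + \frac{1511423}{144} = \frac{50249375}{144}$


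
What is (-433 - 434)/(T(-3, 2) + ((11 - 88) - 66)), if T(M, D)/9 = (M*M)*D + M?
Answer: 867/8 ≈ 108.38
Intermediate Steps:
T(M, D) = 9*M + 9*D*M² (T(M, D) = 9*((M*M)*D + M) = 9*(M²*D + M) = 9*(D*M² + M) = 9*(M + D*M²) = 9*M + 9*D*M²)
(-433 - 434)/(T(-3, 2) + ((11 - 88) - 66)) = (-433 - 434)/(9*(-3)*(1 + 2*(-3)) + ((11 - 88) - 66)) = -867/(9*(-3)*(1 - 6) + (-77 - 66)) = -867/(9*(-3)*(-5) - 143) = -867/(135 - 143) = -867/(-8) = -867*(-⅛) = 867/8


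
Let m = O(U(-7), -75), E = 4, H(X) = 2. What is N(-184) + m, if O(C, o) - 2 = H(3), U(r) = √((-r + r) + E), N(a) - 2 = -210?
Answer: -204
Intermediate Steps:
N(a) = -208 (N(a) = 2 - 210 = -208)
U(r) = 2 (U(r) = √((-r + r) + 4) = √(0 + 4) = √4 = 2)
O(C, o) = 4 (O(C, o) = 2 + 2 = 4)
m = 4
N(-184) + m = -208 + 4 = -204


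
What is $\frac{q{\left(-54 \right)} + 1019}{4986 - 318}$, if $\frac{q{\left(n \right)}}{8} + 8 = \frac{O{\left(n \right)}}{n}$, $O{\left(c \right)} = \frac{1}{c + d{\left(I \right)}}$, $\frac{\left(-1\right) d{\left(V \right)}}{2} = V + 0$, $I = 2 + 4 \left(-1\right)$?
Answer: $\frac{644627}{3150900} \approx 0.20459$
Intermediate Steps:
$I = -2$ ($I = 2 - 4 = -2$)
$d{\left(V \right)} = - 2 V$ ($d{\left(V \right)} = - 2 \left(V + 0\right) = - 2 V$)
$O{\left(c \right)} = \frac{1}{4 + c}$ ($O{\left(c \right)} = \frac{1}{c - -4} = \frac{1}{c + 4} = \frac{1}{4 + c}$)
$q{\left(n \right)} = -64 + \frac{8}{n \left(4 + n\right)}$ ($q{\left(n \right)} = -64 + 8 \frac{1}{\left(4 + n\right) n} = -64 + 8 \frac{1}{n \left(4 + n\right)} = -64 + \frac{8}{n \left(4 + n\right)}$)
$\frac{q{\left(-54 \right)} + 1019}{4986 - 318} = \frac{\left(-64 + \frac{8}{\left(-54\right) \left(4 - 54\right)}\right) + 1019}{4986 - 318} = \frac{\left(-64 + 8 \left(- \frac{1}{54}\right) \frac{1}{-50}\right) + 1019}{4986 - 318} = \frac{\left(-64 + 8 \left(- \frac{1}{54}\right) \left(- \frac{1}{50}\right)\right) + 1019}{4668} = \left(\left(-64 + \frac{2}{675}\right) + 1019\right) \frac{1}{4668} = \left(- \frac{43198}{675} + 1019\right) \frac{1}{4668} = \frac{644627}{675} \cdot \frac{1}{4668} = \frac{644627}{3150900}$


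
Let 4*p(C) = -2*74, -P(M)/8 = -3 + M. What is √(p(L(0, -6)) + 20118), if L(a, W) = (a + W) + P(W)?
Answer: √20081 ≈ 141.71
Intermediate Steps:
P(M) = 24 - 8*M (P(M) = -8*(-3 + M) = 24 - 8*M)
L(a, W) = 24 + a - 7*W (L(a, W) = (a + W) + (24 - 8*W) = (W + a) + (24 - 8*W) = 24 + a - 7*W)
p(C) = -37 (p(C) = (-2*74)/4 = (¼)*(-148) = -37)
√(p(L(0, -6)) + 20118) = √(-37 + 20118) = √20081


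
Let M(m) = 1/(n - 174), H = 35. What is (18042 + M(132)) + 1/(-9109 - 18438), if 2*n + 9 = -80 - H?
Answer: 117292674081/6501092 ≈ 18042.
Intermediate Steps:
n = -62 (n = -9/2 + (-80 - 1*35)/2 = -9/2 + (-80 - 35)/2 = -9/2 + (1/2)*(-115) = -9/2 - 115/2 = -62)
M(m) = -1/236 (M(m) = 1/(-62 - 174) = 1/(-236) = -1/236)
(18042 + M(132)) + 1/(-9109 - 18438) = (18042 - 1/236) + 1/(-9109 - 18438) = 4257911/236 + 1/(-27547) = 4257911/236 - 1/27547 = 117292674081/6501092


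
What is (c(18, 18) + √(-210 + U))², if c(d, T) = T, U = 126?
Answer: 240 + 72*I*√21 ≈ 240.0 + 329.95*I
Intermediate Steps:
(c(18, 18) + √(-210 + U))² = (18 + √(-210 + 126))² = (18 + √(-84))² = (18 + 2*I*√21)²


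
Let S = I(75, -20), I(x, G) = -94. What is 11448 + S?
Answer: 11354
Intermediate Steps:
S = -94
11448 + S = 11448 - 94 = 11354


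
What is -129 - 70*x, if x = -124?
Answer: 8551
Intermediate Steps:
-129 - 70*x = -129 - 70*(-124) = -129 + 8680 = 8551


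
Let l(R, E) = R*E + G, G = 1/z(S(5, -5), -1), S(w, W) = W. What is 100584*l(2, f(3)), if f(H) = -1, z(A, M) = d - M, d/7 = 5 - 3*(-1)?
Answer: -3788664/19 ≈ -1.9940e+5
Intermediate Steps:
d = 56 (d = 7*(5 - 3*(-1)) = 7*(5 + 3) = 7*8 = 56)
z(A, M) = 56 - M
G = 1/57 (G = 1/(56 - 1*(-1)) = 1/(56 + 1) = 1/57 ≈ 0.017544)
l(R, E) = 1/57 + E*R (l(R, E) = R*E + 1/57 = E*R + 1/57 = 1/57 + E*R)
100584*l(2, f(3)) = 100584*(1/57 - 1*2) = 100584*(1/57 - 2) = 100584*(-113/57) = -3788664/19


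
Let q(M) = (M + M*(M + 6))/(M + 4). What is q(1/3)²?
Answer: 484/1521 ≈ 0.31821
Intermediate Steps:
q(M) = (M + M*(6 + M))/(4 + M)
q(1/3)² = ((7 + 1/3)/(3*(4 + 1/3)))² = ((7 + ⅓)/(3*(4 + ⅓)))² = ((⅓)*(22/3)/(13/3))² = ((⅓)*(3/13)*(22/3))² = (22/39)² = 484/1521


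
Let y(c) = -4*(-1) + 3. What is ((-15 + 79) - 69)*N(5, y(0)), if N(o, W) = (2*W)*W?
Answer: -490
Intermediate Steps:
y(c) = 7 (y(c) = 4 + 3 = 7)
N(o, W) = 2*W²
((-15 + 79) - 69)*N(5, y(0)) = ((-15 + 79) - 69)*(2*7²) = (64 - 69)*(2*49) = -5*98 = -490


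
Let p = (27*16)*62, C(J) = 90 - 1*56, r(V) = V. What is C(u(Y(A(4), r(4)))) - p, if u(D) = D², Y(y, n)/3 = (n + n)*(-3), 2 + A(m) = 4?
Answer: -26750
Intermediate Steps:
A(m) = 2 (A(m) = -2 + 4 = 2)
Y(y, n) = -18*n (Y(y, n) = 3*((n + n)*(-3)) = 3*((2*n)*(-3)) = 3*(-6*n) = -18*n)
C(J) = 34 (C(J) = 90 - 56 = 34)
p = 26784 (p = 432*62 = 26784)
C(u(Y(A(4), r(4)))) - p = 34 - 1*26784 = 34 - 26784 = -26750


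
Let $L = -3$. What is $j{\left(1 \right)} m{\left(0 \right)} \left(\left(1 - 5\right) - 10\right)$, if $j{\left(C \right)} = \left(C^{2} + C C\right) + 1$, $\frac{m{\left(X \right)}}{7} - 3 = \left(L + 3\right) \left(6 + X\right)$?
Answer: $-882$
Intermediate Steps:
$m{\left(X \right)} = 21$ ($m{\left(X \right)} = 21 + 7 \left(-3 + 3\right) \left(6 + X\right) = 21 + 7 \cdot 0 \left(6 + X\right) = 21 + 7 \cdot 0 = 21 + 0 = 21$)
$j{\left(C \right)} = 1 + 2 C^{2}$ ($j{\left(C \right)} = \left(C^{2} + C^{2}\right) + 1 = 2 C^{2} + 1 = 1 + 2 C^{2}$)
$j{\left(1 \right)} m{\left(0 \right)} \left(\left(1 - 5\right) - 10\right) = \left(1 + 2 \cdot 1^{2}\right) 21 \left(\left(1 - 5\right) - 10\right) = \left(1 + 2 \cdot 1\right) 21 \left(-4 - 10\right) = \left(1 + 2\right) 21 \left(-14\right) = 3 \cdot 21 \left(-14\right) = 63 \left(-14\right) = -882$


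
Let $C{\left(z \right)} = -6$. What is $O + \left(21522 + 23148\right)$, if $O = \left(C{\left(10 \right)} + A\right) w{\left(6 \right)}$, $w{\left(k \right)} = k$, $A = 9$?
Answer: $44688$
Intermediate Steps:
$O = 18$ ($O = \left(-6 + 9\right) 6 = 3 \cdot 6 = 18$)
$O + \left(21522 + 23148\right) = 18 + \left(21522 + 23148\right) = 18 + 44670 = 44688$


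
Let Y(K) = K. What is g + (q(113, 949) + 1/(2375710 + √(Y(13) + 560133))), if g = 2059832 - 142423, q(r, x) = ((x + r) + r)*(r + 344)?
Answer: 6926268511241985023/2821998721977 - √560146/5643997443954 ≈ 2.4544e+6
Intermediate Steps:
q(r, x) = (344 + r)*(x + 2*r) (q(r, x) = ((r + x) + r)*(344 + r) = (x + 2*r)*(344 + r) = (344 + r)*(x + 2*r))
g = 1917409
g + (q(113, 949) + 1/(2375710 + √(Y(13) + 560133))) = 1917409 + ((2*113² + 344*949 + 688*113 + 113*949) + 1/(2375710 + √(13 + 560133))) = 1917409 + ((2*12769 + 326456 + 77744 + 107237) + 1/(2375710 + √560146)) = 1917409 + ((25538 + 326456 + 77744 + 107237) + 1/(2375710 + √560146)) = 1917409 + (536975 + 1/(2375710 + √560146)) = 2454384 + 1/(2375710 + √560146)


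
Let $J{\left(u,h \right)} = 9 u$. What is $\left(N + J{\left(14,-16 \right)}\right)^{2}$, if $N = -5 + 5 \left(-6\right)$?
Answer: $8281$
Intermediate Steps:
$N = -35$ ($N = -5 - 30 = -35$)
$\left(N + J{\left(14,-16 \right)}\right)^{2} = \left(-35 + 9 \cdot 14\right)^{2} = \left(-35 + 126\right)^{2} = 91^{2} = 8281$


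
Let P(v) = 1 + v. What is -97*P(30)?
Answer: -3007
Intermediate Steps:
-97*P(30) = -97*(1 + 30) = -97*31 = -3007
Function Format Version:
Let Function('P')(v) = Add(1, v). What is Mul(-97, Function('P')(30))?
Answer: -3007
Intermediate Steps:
Mul(-97, Function('P')(30)) = Mul(-97, Add(1, 30)) = Mul(-97, 31) = -3007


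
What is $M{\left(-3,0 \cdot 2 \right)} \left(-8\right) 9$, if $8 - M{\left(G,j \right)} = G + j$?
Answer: $-792$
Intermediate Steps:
$M{\left(G,j \right)} = 8 - G - j$ ($M{\left(G,j \right)} = 8 - \left(G + j\right) = 8 - G - j$)
$M{\left(-3,0 \cdot 2 \right)} \left(-8\right) 9 = \left(8 - -3 - 0 \cdot 2\right) \left(-8\right) 9 = \left(8 + 3 - 0\right) \left(-8\right) 9 = \left(8 + 3 + 0\right) \left(-8\right) 9 = 11 \left(-8\right) 9 = \left(-88\right) 9 = -792$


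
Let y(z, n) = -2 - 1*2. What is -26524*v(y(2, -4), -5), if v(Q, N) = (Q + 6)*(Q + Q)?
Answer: 424384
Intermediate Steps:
y(z, n) = -4 (y(z, n) = -2 - 2 = -4)
v(Q, N) = 2*Q*(6 + Q) (v(Q, N) = (6 + Q)*(2*Q) = 2*Q*(6 + Q))
-26524*v(y(2, -4), -5) = -53048*(-4)*(6 - 4) = -53048*(-4)*2 = -26524*(-16) = 424384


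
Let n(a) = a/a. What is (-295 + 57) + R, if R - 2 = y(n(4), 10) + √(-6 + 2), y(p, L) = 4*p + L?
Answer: -222 + 2*I ≈ -222.0 + 2.0*I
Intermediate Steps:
n(a) = 1
y(p, L) = L + 4*p
R = 16 + 2*I (R = 2 + ((10 + 4*1) + √(-6 + 2)) = 2 + ((10 + 4) + √(-4)) = 2 + (14 + 2*I) = 16 + 2*I ≈ 16.0 + 2.0*I)
(-295 + 57) + R = (-295 + 57) + (16 + 2*I) = -238 + (16 + 2*I) = -222 + 2*I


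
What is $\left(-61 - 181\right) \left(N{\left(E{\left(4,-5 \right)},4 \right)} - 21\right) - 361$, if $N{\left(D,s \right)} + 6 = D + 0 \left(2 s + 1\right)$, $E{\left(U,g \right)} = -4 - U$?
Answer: $8109$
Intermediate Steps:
$N{\left(D,s \right)} = -6 + D$ ($N{\left(D,s \right)} = -6 + \left(D + 0 \left(2 s + 1\right)\right) = -6 + \left(D + 0 \left(1 + 2 s\right)\right) = -6 + \left(D + 0\right) = -6 + D$)
$\left(-61 - 181\right) \left(N{\left(E{\left(4,-5 \right)},4 \right)} - 21\right) - 361 = \left(-61 - 181\right) \left(\left(-6 - 8\right) - 21\right) - 361 = - 242 \left(\left(-6 - 8\right) - 21\right) - 361 = - 242 \left(-14 - 21\right) - 361 = \left(-242\right) \left(-35\right) - 361 = 8470 - 361 = 8109$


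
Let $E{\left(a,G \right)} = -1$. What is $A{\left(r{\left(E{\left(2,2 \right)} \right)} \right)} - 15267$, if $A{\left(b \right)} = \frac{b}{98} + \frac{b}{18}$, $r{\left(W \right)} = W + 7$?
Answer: $- \frac{2244191}{147} \approx -15267.0$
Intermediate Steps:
$r{\left(W \right)} = 7 + W$
$A{\left(b \right)} = \frac{29 b}{441}$ ($A{\left(b \right)} = b \frac{1}{98} + b \frac{1}{18} = \frac{b}{98} + \frac{b}{18} = \frac{29 b}{441}$)
$A{\left(r{\left(E{\left(2,2 \right)} \right)} \right)} - 15267 = \frac{29 \left(7 - 1\right)}{441} - 15267 = \frac{29}{441} \cdot 6 - 15267 = \frac{58}{147} - 15267 = - \frac{2244191}{147}$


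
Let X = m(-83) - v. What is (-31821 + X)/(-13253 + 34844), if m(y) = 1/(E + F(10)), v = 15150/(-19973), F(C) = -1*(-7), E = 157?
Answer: -104229472039/70722875052 ≈ -1.4738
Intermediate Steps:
F(C) = 7
v = -15150/19973 (v = 15150*(-1/19973) = -15150/19973 ≈ -0.75852)
m(y) = 1/164 (m(y) = 1/(157 + 7) = 1/164)
X = 2504573/3275572 (X = 1/164 - 1*(-15150/19973) = 1/164 + 15150/19973 = 2504573/3275572 ≈ 0.76462)
(-31821 + X)/(-13253 + 34844) = (-31821 + 2504573/3275572)/(-13253 + 34844) = -104229472039/3275572/21591 = -104229472039/3275572*1/21591 = -104229472039/70722875052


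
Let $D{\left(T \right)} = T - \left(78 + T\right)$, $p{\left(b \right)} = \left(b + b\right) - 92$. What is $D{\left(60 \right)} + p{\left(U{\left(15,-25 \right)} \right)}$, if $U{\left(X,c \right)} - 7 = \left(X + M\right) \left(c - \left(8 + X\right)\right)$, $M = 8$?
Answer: $-2364$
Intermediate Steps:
$U{\left(X,c \right)} = 7 + \left(8 + X\right) \left(-8 + c - X\right)$ ($U{\left(X,c \right)} = 7 + \left(X + 8\right) \left(c - \left(8 + X\right)\right) = 7 + \left(8 + X\right) \left(-8 + c - X\right)$)
$p{\left(b \right)} = -92 + 2 b$ ($p{\left(b \right)} = 2 b - 92 = -92 + 2 b$)
$D{\left(T \right)} = -78$
$D{\left(60 \right)} + p{\left(U{\left(15,-25 \right)} \right)} = -78 + \left(-92 + 2 \left(-57 - 15^{2} - 240 + 8 \left(-25\right) + 15 \left(-25\right)\right)\right) = -78 + \left(-92 + 2 \left(-57 - 225 - 240 - 200 - 375\right)\right) = -78 + \left(-92 + 2 \left(-1097\right)\right) = -78 - 2286 = -2364$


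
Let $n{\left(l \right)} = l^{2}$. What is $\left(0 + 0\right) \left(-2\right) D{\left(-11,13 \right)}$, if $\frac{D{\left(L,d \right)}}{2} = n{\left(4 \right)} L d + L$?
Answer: $0$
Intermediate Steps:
$D{\left(L,d \right)} = 2 L + 32 L d$ ($D{\left(L,d \right)} = 2 \left(4^{2} L d + L\right) = 2 \left(16 L d + L\right) = 2 \left(L + 16 L d\right) = 2 L + 32 L d$)
$\left(0 + 0\right) \left(-2\right) D{\left(-11,13 \right)} = \left(0 + 0\right) \left(-2\right) 2 \left(-11\right) \left(1 + 16 \cdot 13\right) = 0 \left(-2\right) 2 \left(-11\right) \left(1 + 208\right) = 0 \cdot 2 \left(-11\right) 209 = 0 \left(-4598\right) = 0$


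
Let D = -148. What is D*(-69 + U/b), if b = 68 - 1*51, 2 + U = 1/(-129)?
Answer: 22433248/2193 ≈ 10229.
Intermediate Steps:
U = -259/129 (U = -2 + 1/(-129) = -2 - 1/129 = -259/129 ≈ -2.0078)
b = 17 (b = 68 - 51 = 17)
D*(-69 + U/b) = -148*(-69 - 259/129/17) = -148*(-69 - 259/129*1/17) = -148*(-69 - 259/2193) = -148*(-151576/2193) = 22433248/2193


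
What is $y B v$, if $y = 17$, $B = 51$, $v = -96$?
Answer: $-83232$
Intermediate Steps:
$y B v = 17 \cdot 51 \left(-96\right) = 867 \left(-96\right) = -83232$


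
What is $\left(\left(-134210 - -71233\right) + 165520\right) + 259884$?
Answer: $362427$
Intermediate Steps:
$\left(\left(-134210 - -71233\right) + 165520\right) + 259884 = \left(\left(-134210 + 71233\right) + 165520\right) + 259884 = \left(-62977 + 165520\right) + 259884 = 102543 + 259884 = 362427$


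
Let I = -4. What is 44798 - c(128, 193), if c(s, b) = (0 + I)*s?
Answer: 45310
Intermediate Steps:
c(s, b) = -4*s (c(s, b) = (0 - 4)*s = -4*s)
44798 - c(128, 193) = 44798 - (-4)*128 = 44798 - 1*(-512) = 44798 + 512 = 45310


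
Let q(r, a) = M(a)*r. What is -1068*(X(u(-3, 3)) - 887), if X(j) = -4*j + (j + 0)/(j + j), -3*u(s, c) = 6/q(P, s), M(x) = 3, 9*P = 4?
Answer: 940374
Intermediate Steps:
P = 4/9 (P = (⅑)*4 = 4/9 ≈ 0.44444)
q(r, a) = 3*r
u(s, c) = -3/2 (u(s, c) = -2/(3*(4/9)) = -2/4/3 = -2*3/4 = -⅓*9/2 = -3/2)
X(j) = ½ - 4*j (X(j) = -4*j + j/((2*j)) = -4*j + j*(1/(2*j)) = -4*j + ½ = ½ - 4*j)
-1068*(X(u(-3, 3)) - 887) = -1068*((½ - 4*(-3/2)) - 887) = -1068*((½ + 6) - 887) = -1068*(13/2 - 887) = -1068*(-1761/2) = 940374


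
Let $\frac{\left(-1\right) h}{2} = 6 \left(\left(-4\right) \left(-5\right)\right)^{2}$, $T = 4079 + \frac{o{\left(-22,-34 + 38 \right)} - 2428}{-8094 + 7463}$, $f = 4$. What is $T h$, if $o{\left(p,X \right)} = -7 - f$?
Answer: $- \frac{12366182400}{631} \approx -1.9598 \cdot 10^{7}$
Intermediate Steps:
$o{\left(p,X \right)} = -11$ ($o{\left(p,X \right)} = -7 - 4 = -11$)
$T = \frac{2576288}{631}$ ($T = 4079 + \frac{-11 - 2428}{-8094 + 7463} = 4079 - \frac{2439}{-631} = 4079 - - \frac{2439}{631} = 4079 + \frac{2439}{631} = \frac{2576288}{631} \approx 4082.9$)
$h = -4800$ ($h = - 2 \cdot 6 \left(\left(-4\right) \left(-5\right)\right)^{2} = - 2 \cdot 6 \cdot 20^{2} = - 2 \cdot 6 \cdot 400 = \left(-2\right) 2400 = -4800$)
$T h = \frac{2576288}{631} \left(-4800\right) = - \frac{12366182400}{631}$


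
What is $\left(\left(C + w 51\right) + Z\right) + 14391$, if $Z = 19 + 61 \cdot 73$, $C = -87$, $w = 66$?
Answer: $22142$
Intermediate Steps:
$Z = 4472$ ($Z = 19 + 4453 = 4472$)
$\left(\left(C + w 51\right) + Z\right) + 14391 = \left(\left(-87 + 66 \cdot 51\right) + 4472\right) + 14391 = \left(\left(-87 + 3366\right) + 4472\right) + 14391 = \left(3279 + 4472\right) + 14391 = 7751 + 14391 = 22142$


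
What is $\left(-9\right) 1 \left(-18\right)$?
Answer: $162$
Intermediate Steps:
$\left(-9\right) 1 \left(-18\right) = \left(-9\right) \left(-18\right) = 162$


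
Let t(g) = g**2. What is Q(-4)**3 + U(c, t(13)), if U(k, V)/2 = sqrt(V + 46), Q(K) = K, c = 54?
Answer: -64 + 2*sqrt(215) ≈ -34.674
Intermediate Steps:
U(k, V) = 2*sqrt(46 + V) (U(k, V) = 2*sqrt(V + 46) = 2*sqrt(46 + V))
Q(-4)**3 + U(c, t(13)) = (-4)**3 + 2*sqrt(46 + 13**2) = -64 + 2*sqrt(46 + 169) = -64 + 2*sqrt(215)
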